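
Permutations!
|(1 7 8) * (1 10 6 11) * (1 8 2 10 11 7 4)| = 4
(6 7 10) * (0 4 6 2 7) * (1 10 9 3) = (0 4 6)(1 10 2 7 9 3) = [4, 10, 7, 1, 6, 5, 0, 9, 8, 3, 2]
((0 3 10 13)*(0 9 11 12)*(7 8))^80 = ((0 3 10 13 9 11 12)(7 8))^80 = (0 13 12 10 11 3 9)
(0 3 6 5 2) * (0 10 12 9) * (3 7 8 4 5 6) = (0 7 8 4 5 2 10 12 9) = [7, 1, 10, 3, 5, 2, 6, 8, 4, 0, 12, 11, 9]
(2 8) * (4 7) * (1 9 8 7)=(1 9 8 2 7 4)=[0, 9, 7, 3, 1, 5, 6, 4, 2, 8]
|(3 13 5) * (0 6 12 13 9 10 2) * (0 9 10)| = 9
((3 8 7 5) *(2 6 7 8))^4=((8)(2 6 7 5 3))^4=(8)(2 3 5 7 6)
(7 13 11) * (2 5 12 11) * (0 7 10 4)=(0 7 13 2 5 12 11 10 4)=[7, 1, 5, 3, 0, 12, 6, 13, 8, 9, 4, 10, 11, 2]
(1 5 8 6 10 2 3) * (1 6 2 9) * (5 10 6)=(1 10 9)(2 3 5 8)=[0, 10, 3, 5, 4, 8, 6, 7, 2, 1, 9]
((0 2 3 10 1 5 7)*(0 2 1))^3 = (0 7 10 5 3 1 2)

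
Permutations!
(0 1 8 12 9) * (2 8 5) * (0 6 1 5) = (0 5 2 8 12 9 6 1) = [5, 0, 8, 3, 4, 2, 1, 7, 12, 6, 10, 11, 9]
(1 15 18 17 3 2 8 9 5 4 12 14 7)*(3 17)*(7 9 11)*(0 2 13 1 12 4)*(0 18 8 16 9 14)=[2, 15, 16, 13, 4, 18, 6, 12, 11, 5, 10, 7, 0, 1, 14, 8, 9, 17, 3]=(0 2 16 9 5 18 3 13 1 15 8 11 7 12)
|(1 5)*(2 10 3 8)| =|(1 5)(2 10 3 8)| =4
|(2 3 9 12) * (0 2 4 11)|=7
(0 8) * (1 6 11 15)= [8, 6, 2, 3, 4, 5, 11, 7, 0, 9, 10, 15, 12, 13, 14, 1]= (0 8)(1 6 11 15)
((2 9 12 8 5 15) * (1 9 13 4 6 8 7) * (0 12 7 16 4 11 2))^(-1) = (0 15 5 8 6 4 16 12)(1 7 9)(2 11 13)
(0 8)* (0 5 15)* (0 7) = (0 8 5 15 7) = [8, 1, 2, 3, 4, 15, 6, 0, 5, 9, 10, 11, 12, 13, 14, 7]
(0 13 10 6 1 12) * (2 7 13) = [2, 12, 7, 3, 4, 5, 1, 13, 8, 9, 6, 11, 0, 10] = (0 2 7 13 10 6 1 12)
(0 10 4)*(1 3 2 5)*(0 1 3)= [10, 0, 5, 2, 1, 3, 6, 7, 8, 9, 4]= (0 10 4 1)(2 5 3)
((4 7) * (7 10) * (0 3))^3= (10)(0 3)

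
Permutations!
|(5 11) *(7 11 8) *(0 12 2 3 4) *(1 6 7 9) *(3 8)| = 12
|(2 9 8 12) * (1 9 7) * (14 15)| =6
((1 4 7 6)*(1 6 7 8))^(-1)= ((1 4 8))^(-1)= (1 8 4)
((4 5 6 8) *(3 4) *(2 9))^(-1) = ((2 9)(3 4 5 6 8))^(-1) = (2 9)(3 8 6 5 4)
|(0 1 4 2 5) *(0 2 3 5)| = |(0 1 4 3 5 2)| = 6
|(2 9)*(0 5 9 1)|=5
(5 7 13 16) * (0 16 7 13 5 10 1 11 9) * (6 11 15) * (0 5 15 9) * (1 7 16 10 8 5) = (0 10 7 15 6 11)(1 9)(5 13 16 8) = [10, 9, 2, 3, 4, 13, 11, 15, 5, 1, 7, 0, 12, 16, 14, 6, 8]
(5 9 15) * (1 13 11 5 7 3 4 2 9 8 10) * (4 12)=[0, 13, 9, 12, 2, 8, 6, 3, 10, 15, 1, 5, 4, 11, 14, 7]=(1 13 11 5 8 10)(2 9 15 7 3 12 4)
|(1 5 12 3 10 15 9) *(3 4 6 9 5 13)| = |(1 13 3 10 15 5 12 4 6 9)| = 10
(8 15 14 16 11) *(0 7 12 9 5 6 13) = (0 7 12 9 5 6 13)(8 15 14 16 11) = [7, 1, 2, 3, 4, 6, 13, 12, 15, 5, 10, 8, 9, 0, 16, 14, 11]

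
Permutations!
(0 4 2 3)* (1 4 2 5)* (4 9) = (0 2 3)(1 9 4 5) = [2, 9, 3, 0, 5, 1, 6, 7, 8, 4]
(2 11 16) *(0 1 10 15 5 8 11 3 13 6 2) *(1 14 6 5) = (0 14 6 2 3 13 5 8 11 16)(1 10 15) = [14, 10, 3, 13, 4, 8, 2, 7, 11, 9, 15, 16, 12, 5, 6, 1, 0]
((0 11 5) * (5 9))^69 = (0 11 9 5)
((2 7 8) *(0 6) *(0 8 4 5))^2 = (0 8 7 5 6 2 4)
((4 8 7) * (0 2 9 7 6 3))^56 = ((0 2 9 7 4 8 6 3))^56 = (9)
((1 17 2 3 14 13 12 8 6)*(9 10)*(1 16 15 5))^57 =(1 16 12 3)(2 5 6 13)(8 14 17 15)(9 10)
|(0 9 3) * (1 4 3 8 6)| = |(0 9 8 6 1 4 3)| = 7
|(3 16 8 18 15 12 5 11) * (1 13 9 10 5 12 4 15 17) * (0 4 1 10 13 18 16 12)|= 22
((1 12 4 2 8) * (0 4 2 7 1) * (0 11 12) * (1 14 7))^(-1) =(0 1 4)(2 12 11 8)(7 14)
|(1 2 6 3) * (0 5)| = 4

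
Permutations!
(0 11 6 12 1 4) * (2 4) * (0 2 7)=(0 11 6 12 1 7)(2 4)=[11, 7, 4, 3, 2, 5, 12, 0, 8, 9, 10, 6, 1]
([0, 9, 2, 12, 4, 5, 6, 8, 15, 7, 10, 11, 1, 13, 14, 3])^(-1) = [0, 12, 2, 15, 4, 5, 6, 9, 7, 1, 10, 11, 3, 13, 14, 8]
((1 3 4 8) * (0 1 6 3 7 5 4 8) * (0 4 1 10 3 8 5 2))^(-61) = (0 3 1 2 10 5 7)(6 8)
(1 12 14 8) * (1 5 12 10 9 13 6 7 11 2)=(1 10 9 13 6 7 11 2)(5 12 14 8)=[0, 10, 1, 3, 4, 12, 7, 11, 5, 13, 9, 2, 14, 6, 8]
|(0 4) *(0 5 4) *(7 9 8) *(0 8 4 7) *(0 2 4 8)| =6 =|(2 4 5 7 9 8)|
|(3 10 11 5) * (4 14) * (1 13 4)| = |(1 13 4 14)(3 10 11 5)| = 4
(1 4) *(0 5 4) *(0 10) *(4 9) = (0 5 9 4 1 10) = [5, 10, 2, 3, 1, 9, 6, 7, 8, 4, 0]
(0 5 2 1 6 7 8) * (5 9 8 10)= (0 9 8)(1 6 7 10 5 2)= [9, 6, 1, 3, 4, 2, 7, 10, 0, 8, 5]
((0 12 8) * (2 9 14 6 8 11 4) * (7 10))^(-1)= (0 8 6 14 9 2 4 11 12)(7 10)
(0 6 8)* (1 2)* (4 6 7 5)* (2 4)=(0 7 5 2 1 4 6 8)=[7, 4, 1, 3, 6, 2, 8, 5, 0]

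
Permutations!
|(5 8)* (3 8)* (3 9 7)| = |(3 8 5 9 7)| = 5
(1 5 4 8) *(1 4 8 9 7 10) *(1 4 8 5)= (4 9 7 10)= [0, 1, 2, 3, 9, 5, 6, 10, 8, 7, 4]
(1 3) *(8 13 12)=(1 3)(8 13 12)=[0, 3, 2, 1, 4, 5, 6, 7, 13, 9, 10, 11, 8, 12]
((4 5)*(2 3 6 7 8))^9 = ((2 3 6 7 8)(4 5))^9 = (2 8 7 6 3)(4 5)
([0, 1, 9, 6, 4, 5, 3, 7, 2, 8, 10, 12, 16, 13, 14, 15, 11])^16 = (2 9 8)(11 12 16)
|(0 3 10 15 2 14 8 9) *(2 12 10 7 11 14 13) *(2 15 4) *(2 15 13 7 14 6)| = 20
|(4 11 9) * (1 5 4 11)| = |(1 5 4)(9 11)| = 6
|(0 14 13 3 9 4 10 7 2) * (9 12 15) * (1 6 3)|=|(0 14 13 1 6 3 12 15 9 4 10 7 2)|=13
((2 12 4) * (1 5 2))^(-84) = ((1 5 2 12 4))^(-84) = (1 5 2 12 4)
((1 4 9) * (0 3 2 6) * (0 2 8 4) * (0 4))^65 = (0 8 3)(1 9 4)(2 6)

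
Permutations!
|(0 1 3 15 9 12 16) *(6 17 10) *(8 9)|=24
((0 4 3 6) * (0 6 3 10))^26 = (0 10 4) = ((0 4 10))^26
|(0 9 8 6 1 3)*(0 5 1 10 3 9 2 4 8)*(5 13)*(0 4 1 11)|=|(0 2 1 9 4 8 6 10 3 13 5 11)|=12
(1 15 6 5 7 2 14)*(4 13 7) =(1 15 6 5 4 13 7 2 14) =[0, 15, 14, 3, 13, 4, 5, 2, 8, 9, 10, 11, 12, 7, 1, 6]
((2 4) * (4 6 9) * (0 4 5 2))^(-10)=(2 9)(5 6)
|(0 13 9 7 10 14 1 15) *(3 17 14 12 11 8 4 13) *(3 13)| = |(0 13 9 7 10 12 11 8 4 3 17 14 1 15)| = 14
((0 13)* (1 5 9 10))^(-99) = (0 13)(1 5 9 10)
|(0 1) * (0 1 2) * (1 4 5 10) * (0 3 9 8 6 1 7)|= |(0 2 3 9 8 6 1 4 5 10 7)|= 11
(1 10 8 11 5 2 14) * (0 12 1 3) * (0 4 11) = (0 12 1 10 8)(2 14 3 4 11 5) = [12, 10, 14, 4, 11, 2, 6, 7, 0, 9, 8, 5, 1, 13, 3]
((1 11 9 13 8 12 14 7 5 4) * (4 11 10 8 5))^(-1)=(1 4 7 14 12 8 10)(5 13 9 11)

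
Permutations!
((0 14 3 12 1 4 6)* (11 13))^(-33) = (0 3 1 6 14 12 4)(11 13)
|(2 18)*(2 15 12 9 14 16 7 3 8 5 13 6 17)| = 14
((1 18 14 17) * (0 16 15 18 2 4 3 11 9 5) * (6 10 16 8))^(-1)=((0 8 6 10 16 15 18 14 17 1 2 4 3 11 9 5))^(-1)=(0 5 9 11 3 4 2 1 17 14 18 15 16 10 6 8)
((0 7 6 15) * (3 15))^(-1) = (0 15 3 6 7)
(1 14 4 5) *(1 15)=[0, 14, 2, 3, 5, 15, 6, 7, 8, 9, 10, 11, 12, 13, 4, 1]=(1 14 4 5 15)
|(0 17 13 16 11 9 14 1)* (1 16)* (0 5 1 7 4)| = |(0 17 13 7 4)(1 5)(9 14 16 11)| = 20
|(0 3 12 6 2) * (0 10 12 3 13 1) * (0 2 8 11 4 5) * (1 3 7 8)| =40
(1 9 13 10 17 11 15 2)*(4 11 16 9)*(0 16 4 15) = (0 16 9 13 10 17 4 11)(1 15 2) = [16, 15, 1, 3, 11, 5, 6, 7, 8, 13, 17, 0, 12, 10, 14, 2, 9, 4]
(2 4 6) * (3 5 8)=(2 4 6)(3 5 8)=[0, 1, 4, 5, 6, 8, 2, 7, 3]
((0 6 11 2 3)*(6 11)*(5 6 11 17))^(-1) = (0 3 2 11 6 5 17)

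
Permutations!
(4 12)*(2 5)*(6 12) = (2 5)(4 6 12) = [0, 1, 5, 3, 6, 2, 12, 7, 8, 9, 10, 11, 4]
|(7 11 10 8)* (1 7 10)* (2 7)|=4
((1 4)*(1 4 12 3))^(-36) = (12)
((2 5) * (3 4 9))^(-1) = ((2 5)(3 4 9))^(-1) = (2 5)(3 9 4)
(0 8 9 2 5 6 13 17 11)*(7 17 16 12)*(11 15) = [8, 1, 5, 3, 4, 6, 13, 17, 9, 2, 10, 0, 7, 16, 14, 11, 12, 15] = (0 8 9 2 5 6 13 16 12 7 17 15 11)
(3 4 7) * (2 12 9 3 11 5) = (2 12 9 3 4 7 11 5) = [0, 1, 12, 4, 7, 2, 6, 11, 8, 3, 10, 5, 9]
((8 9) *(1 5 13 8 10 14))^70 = (14)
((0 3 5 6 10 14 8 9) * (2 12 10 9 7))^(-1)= ((0 3 5 6 9)(2 12 10 14 8 7))^(-1)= (0 9 6 5 3)(2 7 8 14 10 12)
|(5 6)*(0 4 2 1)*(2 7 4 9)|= 4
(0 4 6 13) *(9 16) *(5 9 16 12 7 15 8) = [4, 1, 2, 3, 6, 9, 13, 15, 5, 12, 10, 11, 7, 0, 14, 8, 16] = (16)(0 4 6 13)(5 9 12 7 15 8)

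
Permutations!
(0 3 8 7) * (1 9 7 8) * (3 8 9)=[8, 3, 2, 1, 4, 5, 6, 0, 9, 7]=(0 8 9 7)(1 3)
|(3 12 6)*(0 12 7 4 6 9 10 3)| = 8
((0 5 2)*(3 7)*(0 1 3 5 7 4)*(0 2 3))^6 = ((0 7 5 3 4 2 1))^6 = (0 1 2 4 3 5 7)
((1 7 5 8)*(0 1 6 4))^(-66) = ((0 1 7 5 8 6 4))^(-66) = (0 8 1 6 7 4 5)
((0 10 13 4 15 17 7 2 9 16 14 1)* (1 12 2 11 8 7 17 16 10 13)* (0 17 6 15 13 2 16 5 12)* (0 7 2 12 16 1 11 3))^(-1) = ((0 12 1 17 6 15 5 16 14 7 3)(2 9 10 11 8)(4 13))^(-1) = (0 3 7 14 16 5 15 6 17 1 12)(2 8 11 10 9)(4 13)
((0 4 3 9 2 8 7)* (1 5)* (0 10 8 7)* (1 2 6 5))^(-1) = (0 8 10 7 2 5 6 9 3 4)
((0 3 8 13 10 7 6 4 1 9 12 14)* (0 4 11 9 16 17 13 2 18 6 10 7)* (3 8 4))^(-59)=(0 3 8 4 2 1 18 16 6 17 11 13 9 7 12 10 14)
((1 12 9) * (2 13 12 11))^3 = (1 13)(2 9)(11 12)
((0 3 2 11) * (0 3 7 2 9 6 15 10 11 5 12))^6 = (15)(0 7 2 5 12)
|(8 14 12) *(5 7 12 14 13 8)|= 6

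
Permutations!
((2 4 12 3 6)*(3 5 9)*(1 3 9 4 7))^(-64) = ((1 3 6 2 7)(4 12 5))^(-64) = (1 3 6 2 7)(4 5 12)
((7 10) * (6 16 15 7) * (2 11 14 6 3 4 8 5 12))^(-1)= (2 12 5 8 4 3 10 7 15 16 6 14 11)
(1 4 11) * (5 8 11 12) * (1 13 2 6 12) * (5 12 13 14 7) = (1 4)(2 6 13)(5 8 11 14 7) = [0, 4, 6, 3, 1, 8, 13, 5, 11, 9, 10, 14, 12, 2, 7]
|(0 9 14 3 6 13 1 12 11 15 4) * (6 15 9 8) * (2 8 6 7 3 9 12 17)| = 22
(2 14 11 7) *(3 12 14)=(2 3 12 14 11 7)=[0, 1, 3, 12, 4, 5, 6, 2, 8, 9, 10, 7, 14, 13, 11]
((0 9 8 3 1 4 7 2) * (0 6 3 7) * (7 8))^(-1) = (0 4 1 3 6 2 7 9)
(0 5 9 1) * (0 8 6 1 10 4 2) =(0 5 9 10 4 2)(1 8 6) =[5, 8, 0, 3, 2, 9, 1, 7, 6, 10, 4]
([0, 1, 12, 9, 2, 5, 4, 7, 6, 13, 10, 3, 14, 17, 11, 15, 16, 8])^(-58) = (2 8 9 14 4 17 3 12 6 13 11)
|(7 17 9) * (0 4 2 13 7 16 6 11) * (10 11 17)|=28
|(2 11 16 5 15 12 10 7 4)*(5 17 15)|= 9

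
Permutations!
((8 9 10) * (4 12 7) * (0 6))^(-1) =((0 6)(4 12 7)(8 9 10))^(-1) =(0 6)(4 7 12)(8 10 9)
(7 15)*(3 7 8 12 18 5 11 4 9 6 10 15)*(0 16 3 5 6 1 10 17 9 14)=(0 16 3 7 5 11 4 14)(1 10 15 8 12 18 6 17 9)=[16, 10, 2, 7, 14, 11, 17, 5, 12, 1, 15, 4, 18, 13, 0, 8, 3, 9, 6]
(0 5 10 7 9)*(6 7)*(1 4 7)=[5, 4, 2, 3, 7, 10, 1, 9, 8, 0, 6]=(0 5 10 6 1 4 7 9)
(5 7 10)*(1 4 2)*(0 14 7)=(0 14 7 10 5)(1 4 2)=[14, 4, 1, 3, 2, 0, 6, 10, 8, 9, 5, 11, 12, 13, 7]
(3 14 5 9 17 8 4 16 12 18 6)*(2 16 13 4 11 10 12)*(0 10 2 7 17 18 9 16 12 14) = [10, 1, 12, 0, 13, 16, 3, 17, 11, 18, 14, 2, 9, 4, 5, 15, 7, 8, 6] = (0 10 14 5 16 7 17 8 11 2 12 9 18 6 3)(4 13)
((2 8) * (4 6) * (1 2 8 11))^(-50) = (1 2 11) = ((1 2 11)(4 6))^(-50)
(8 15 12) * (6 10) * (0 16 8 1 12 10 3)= (0 16 8 15 10 6 3)(1 12)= [16, 12, 2, 0, 4, 5, 3, 7, 15, 9, 6, 11, 1, 13, 14, 10, 8]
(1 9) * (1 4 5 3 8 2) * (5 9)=(1 5 3 8 2)(4 9)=[0, 5, 1, 8, 9, 3, 6, 7, 2, 4]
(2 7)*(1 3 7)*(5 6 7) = (1 3 5 6 7 2) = [0, 3, 1, 5, 4, 6, 7, 2]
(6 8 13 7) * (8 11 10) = [0, 1, 2, 3, 4, 5, 11, 6, 13, 9, 8, 10, 12, 7] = (6 11 10 8 13 7)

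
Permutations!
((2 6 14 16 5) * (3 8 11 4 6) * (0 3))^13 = (0 11 14 2 8 6 5 3 4 16)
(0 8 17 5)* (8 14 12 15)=[14, 1, 2, 3, 4, 0, 6, 7, 17, 9, 10, 11, 15, 13, 12, 8, 16, 5]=(0 14 12 15 8 17 5)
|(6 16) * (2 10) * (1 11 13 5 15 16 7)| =|(1 11 13 5 15 16 6 7)(2 10)| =8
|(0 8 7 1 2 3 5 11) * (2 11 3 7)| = 6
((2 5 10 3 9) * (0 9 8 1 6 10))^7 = (0 5 2 9)(1 10 8 6 3)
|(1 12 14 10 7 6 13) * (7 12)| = 12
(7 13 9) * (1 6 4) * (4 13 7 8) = (1 6 13 9 8 4) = [0, 6, 2, 3, 1, 5, 13, 7, 4, 8, 10, 11, 12, 9]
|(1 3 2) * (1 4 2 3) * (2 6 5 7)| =5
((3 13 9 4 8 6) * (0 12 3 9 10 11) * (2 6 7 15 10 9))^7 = ((0 12 3 13 9 4 8 7 15 10 11)(2 6))^7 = (0 7 13 11 8 3 10 4 12 15 9)(2 6)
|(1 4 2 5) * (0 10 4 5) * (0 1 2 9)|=|(0 10 4 9)(1 5 2)|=12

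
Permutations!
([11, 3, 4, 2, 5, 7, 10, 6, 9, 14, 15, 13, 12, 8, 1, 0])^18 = (0 8 1 4 6)(2 7 15 13 14)(3 5 10 11 9)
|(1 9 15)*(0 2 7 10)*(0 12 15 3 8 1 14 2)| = 12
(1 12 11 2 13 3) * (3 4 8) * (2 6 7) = [0, 12, 13, 1, 8, 5, 7, 2, 3, 9, 10, 6, 11, 4] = (1 12 11 6 7 2 13 4 8 3)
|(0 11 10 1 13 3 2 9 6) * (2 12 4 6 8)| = 9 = |(0 11 10 1 13 3 12 4 6)(2 9 8)|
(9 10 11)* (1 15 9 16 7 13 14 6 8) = (1 15 9 10 11 16 7 13 14 6 8) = [0, 15, 2, 3, 4, 5, 8, 13, 1, 10, 11, 16, 12, 14, 6, 9, 7]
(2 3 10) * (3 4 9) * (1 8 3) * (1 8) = (2 4 9 8 3 10) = [0, 1, 4, 10, 9, 5, 6, 7, 3, 8, 2]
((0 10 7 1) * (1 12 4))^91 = ((0 10 7 12 4 1))^91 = (0 10 7 12 4 1)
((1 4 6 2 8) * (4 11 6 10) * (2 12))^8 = ((1 11 6 12 2 8)(4 10))^8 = (1 6 2)(8 11 12)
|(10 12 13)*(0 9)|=|(0 9)(10 12 13)|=6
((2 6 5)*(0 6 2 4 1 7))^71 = (0 7 1 4 5 6)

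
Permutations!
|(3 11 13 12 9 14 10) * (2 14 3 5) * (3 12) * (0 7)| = 12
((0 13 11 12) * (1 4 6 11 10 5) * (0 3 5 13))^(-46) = (13)(1 11 5 6 3 4 12)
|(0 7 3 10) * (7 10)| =|(0 10)(3 7)| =2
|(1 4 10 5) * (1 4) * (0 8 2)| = |(0 8 2)(4 10 5)| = 3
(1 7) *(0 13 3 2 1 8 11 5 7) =(0 13 3 2 1)(5 7 8 11) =[13, 0, 1, 2, 4, 7, 6, 8, 11, 9, 10, 5, 12, 3]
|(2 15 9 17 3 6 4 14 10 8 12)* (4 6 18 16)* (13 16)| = |(2 15 9 17 3 18 13 16 4 14 10 8 12)| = 13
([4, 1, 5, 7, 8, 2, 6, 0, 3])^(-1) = (0 7 3 8 4)(2 5)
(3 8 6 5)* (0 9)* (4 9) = [4, 1, 2, 8, 9, 3, 5, 7, 6, 0] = (0 4 9)(3 8 6 5)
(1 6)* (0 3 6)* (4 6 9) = (0 3 9 4 6 1) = [3, 0, 2, 9, 6, 5, 1, 7, 8, 4]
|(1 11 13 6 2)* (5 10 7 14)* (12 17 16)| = 60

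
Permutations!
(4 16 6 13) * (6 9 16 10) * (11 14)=(4 10 6 13)(9 16)(11 14)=[0, 1, 2, 3, 10, 5, 13, 7, 8, 16, 6, 14, 12, 4, 11, 15, 9]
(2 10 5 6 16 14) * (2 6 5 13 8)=(2 10 13 8)(6 16 14)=[0, 1, 10, 3, 4, 5, 16, 7, 2, 9, 13, 11, 12, 8, 6, 15, 14]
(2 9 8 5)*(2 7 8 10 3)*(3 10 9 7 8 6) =[0, 1, 7, 2, 4, 8, 3, 6, 5, 9, 10] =(10)(2 7 6 3)(5 8)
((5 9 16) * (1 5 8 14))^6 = (16)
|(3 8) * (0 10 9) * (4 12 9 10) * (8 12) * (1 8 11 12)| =15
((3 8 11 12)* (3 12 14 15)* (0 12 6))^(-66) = ((0 12 6)(3 8 11 14 15))^(-66) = (3 15 14 11 8)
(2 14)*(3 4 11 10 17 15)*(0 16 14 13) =[16, 1, 13, 4, 11, 5, 6, 7, 8, 9, 17, 10, 12, 0, 2, 3, 14, 15] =(0 16 14 2 13)(3 4 11 10 17 15)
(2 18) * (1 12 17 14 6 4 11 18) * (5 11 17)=(1 12 5 11 18 2)(4 17 14 6)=[0, 12, 1, 3, 17, 11, 4, 7, 8, 9, 10, 18, 5, 13, 6, 15, 16, 14, 2]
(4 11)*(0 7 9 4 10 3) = (0 7 9 4 11 10 3) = [7, 1, 2, 0, 11, 5, 6, 9, 8, 4, 3, 10]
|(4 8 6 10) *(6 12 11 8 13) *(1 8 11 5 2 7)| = |(1 8 12 5 2 7)(4 13 6 10)| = 12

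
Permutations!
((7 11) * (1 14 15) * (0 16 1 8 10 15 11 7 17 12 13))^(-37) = (0 14 12 16 11 13 1 17)(8 15 10)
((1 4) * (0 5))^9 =((0 5)(1 4))^9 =(0 5)(1 4)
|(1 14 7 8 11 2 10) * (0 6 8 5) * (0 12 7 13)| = 9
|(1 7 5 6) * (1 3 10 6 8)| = 12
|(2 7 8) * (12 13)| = |(2 7 8)(12 13)| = 6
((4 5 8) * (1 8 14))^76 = (1 8 4 5 14)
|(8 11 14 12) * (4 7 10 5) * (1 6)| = 4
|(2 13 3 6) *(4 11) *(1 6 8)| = |(1 6 2 13 3 8)(4 11)| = 6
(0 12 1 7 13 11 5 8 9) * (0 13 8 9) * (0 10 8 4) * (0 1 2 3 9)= [12, 7, 3, 9, 1, 0, 6, 4, 10, 13, 8, 5, 2, 11]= (0 12 2 3 9 13 11 5)(1 7 4)(8 10)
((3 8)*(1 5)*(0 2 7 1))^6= ((0 2 7 1 5)(3 8))^6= (8)(0 2 7 1 5)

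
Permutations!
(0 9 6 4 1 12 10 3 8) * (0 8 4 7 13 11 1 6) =[9, 12, 2, 4, 6, 5, 7, 13, 8, 0, 3, 1, 10, 11] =(0 9)(1 12 10 3 4 6 7 13 11)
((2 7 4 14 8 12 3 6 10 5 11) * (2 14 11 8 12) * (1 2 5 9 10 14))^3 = (1 4 2 11 7)(3 12 14 6)(5 8)(9 10)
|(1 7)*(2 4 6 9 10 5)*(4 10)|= 6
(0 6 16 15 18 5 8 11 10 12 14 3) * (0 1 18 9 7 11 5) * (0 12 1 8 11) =(0 6 16 15 9 7)(1 18 12 14 3 8 5 11 10) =[6, 18, 2, 8, 4, 11, 16, 0, 5, 7, 1, 10, 14, 13, 3, 9, 15, 17, 12]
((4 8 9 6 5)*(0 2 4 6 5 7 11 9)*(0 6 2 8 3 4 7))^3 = (2 9 7 5 11)(3 4)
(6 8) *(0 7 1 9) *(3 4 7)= (0 3 4 7 1 9)(6 8)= [3, 9, 2, 4, 7, 5, 8, 1, 6, 0]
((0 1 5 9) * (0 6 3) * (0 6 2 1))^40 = ((1 5 9 2)(3 6))^40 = (9)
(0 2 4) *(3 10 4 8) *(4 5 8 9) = (0 2 9 4)(3 10 5 8) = [2, 1, 9, 10, 0, 8, 6, 7, 3, 4, 5]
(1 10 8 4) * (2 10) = (1 2 10 8 4) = [0, 2, 10, 3, 1, 5, 6, 7, 4, 9, 8]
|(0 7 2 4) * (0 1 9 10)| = 7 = |(0 7 2 4 1 9 10)|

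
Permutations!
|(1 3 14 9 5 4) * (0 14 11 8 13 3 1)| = 20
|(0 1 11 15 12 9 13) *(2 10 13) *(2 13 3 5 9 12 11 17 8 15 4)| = 13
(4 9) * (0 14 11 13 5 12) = (0 14 11 13 5 12)(4 9) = [14, 1, 2, 3, 9, 12, 6, 7, 8, 4, 10, 13, 0, 5, 11]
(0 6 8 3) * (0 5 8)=(0 6)(3 5 8)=[6, 1, 2, 5, 4, 8, 0, 7, 3]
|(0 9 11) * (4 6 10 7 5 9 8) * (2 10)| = 10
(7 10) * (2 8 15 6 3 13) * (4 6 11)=[0, 1, 8, 13, 6, 5, 3, 10, 15, 9, 7, 4, 12, 2, 14, 11]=(2 8 15 11 4 6 3 13)(7 10)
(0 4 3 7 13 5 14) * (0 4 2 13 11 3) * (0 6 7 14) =[2, 1, 13, 14, 6, 0, 7, 11, 8, 9, 10, 3, 12, 5, 4] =(0 2 13 5)(3 14 4 6 7 11)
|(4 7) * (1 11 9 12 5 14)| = 6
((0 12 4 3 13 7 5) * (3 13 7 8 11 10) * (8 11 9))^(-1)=((0 12 4 13 11 10 3 7 5)(8 9))^(-1)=(0 5 7 3 10 11 13 4 12)(8 9)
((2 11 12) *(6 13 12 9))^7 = ((2 11 9 6 13 12))^7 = (2 11 9 6 13 12)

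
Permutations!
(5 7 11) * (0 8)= (0 8)(5 7 11)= [8, 1, 2, 3, 4, 7, 6, 11, 0, 9, 10, 5]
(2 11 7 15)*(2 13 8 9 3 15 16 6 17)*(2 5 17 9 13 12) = (2 11 7 16 6 9 3 15 12)(5 17)(8 13) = [0, 1, 11, 15, 4, 17, 9, 16, 13, 3, 10, 7, 2, 8, 14, 12, 6, 5]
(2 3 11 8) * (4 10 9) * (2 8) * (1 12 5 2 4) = [0, 12, 3, 11, 10, 2, 6, 7, 8, 1, 9, 4, 5] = (1 12 5 2 3 11 4 10 9)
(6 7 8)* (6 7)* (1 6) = (1 6)(7 8) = [0, 6, 2, 3, 4, 5, 1, 8, 7]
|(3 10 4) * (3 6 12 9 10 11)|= |(3 11)(4 6 12 9 10)|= 10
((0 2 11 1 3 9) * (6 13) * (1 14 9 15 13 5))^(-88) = ((0 2 11 14 9)(1 3 15 13 6 5))^(-88) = (0 11 9 2 14)(1 15 6)(3 13 5)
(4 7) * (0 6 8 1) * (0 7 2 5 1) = (0 6 8)(1 7 4 2 5) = [6, 7, 5, 3, 2, 1, 8, 4, 0]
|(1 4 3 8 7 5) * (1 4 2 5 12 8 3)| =12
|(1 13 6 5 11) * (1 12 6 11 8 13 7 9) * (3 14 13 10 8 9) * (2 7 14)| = 24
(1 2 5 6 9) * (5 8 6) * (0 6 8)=(0 6 9 1 2)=[6, 2, 0, 3, 4, 5, 9, 7, 8, 1]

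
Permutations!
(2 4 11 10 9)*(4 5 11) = [0, 1, 5, 3, 4, 11, 6, 7, 8, 2, 9, 10] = (2 5 11 10 9)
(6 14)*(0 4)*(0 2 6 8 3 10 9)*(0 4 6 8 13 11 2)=(0 6 14 13 11 2 8 3 10 9 4)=[6, 1, 8, 10, 0, 5, 14, 7, 3, 4, 9, 2, 12, 11, 13]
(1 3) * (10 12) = (1 3)(10 12) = [0, 3, 2, 1, 4, 5, 6, 7, 8, 9, 12, 11, 10]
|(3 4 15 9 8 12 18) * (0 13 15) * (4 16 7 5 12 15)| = |(0 13 4)(3 16 7 5 12 18)(8 15 9)| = 6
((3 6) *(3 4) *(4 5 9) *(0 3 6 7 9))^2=((0 3 7 9 4 6 5))^2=(0 7 4 5 3 9 6)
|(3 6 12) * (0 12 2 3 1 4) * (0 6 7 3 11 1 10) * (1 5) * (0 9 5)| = |(0 12 10 9 5 1 4 6 2 11)(3 7)| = 10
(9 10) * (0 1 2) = (0 1 2)(9 10) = [1, 2, 0, 3, 4, 5, 6, 7, 8, 10, 9]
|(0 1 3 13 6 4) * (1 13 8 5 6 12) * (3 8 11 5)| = 10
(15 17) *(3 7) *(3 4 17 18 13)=(3 7 4 17 15 18 13)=[0, 1, 2, 7, 17, 5, 6, 4, 8, 9, 10, 11, 12, 3, 14, 18, 16, 15, 13]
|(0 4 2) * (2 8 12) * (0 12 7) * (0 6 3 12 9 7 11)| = 12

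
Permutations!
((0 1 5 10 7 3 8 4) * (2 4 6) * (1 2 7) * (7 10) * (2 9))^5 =(0 9 2 4)(1 6 3 5 10 8 7)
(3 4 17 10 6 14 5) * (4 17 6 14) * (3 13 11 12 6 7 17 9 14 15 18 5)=(3 9 14)(4 7 17 10 15 18 5 13 11 12 6)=[0, 1, 2, 9, 7, 13, 4, 17, 8, 14, 15, 12, 6, 11, 3, 18, 16, 10, 5]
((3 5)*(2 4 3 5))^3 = ((5)(2 4 3))^3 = (5)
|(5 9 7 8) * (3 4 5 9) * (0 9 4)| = |(0 9 7 8 4 5 3)| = 7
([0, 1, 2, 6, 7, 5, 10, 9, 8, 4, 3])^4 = (3 6 10)(4 7 9)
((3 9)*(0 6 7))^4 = (9)(0 6 7)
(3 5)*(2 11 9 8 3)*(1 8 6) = (1 8 3 5 2 11 9 6) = [0, 8, 11, 5, 4, 2, 1, 7, 3, 6, 10, 9]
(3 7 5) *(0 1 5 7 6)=(7)(0 1 5 3 6)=[1, 5, 2, 6, 4, 3, 0, 7]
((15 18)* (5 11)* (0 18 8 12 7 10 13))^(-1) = ((0 18 15 8 12 7 10 13)(5 11))^(-1) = (0 13 10 7 12 8 15 18)(5 11)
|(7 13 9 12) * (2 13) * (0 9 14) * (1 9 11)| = 9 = |(0 11 1 9 12 7 2 13 14)|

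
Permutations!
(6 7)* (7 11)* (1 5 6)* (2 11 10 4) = (1 5 6 10 4 2 11 7) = [0, 5, 11, 3, 2, 6, 10, 1, 8, 9, 4, 7]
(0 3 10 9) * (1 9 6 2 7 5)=(0 3 10 6 2 7 5 1 9)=[3, 9, 7, 10, 4, 1, 2, 5, 8, 0, 6]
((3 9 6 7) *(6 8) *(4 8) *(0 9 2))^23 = (0 2 3 7 6 8 4 9)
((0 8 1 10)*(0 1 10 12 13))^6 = (13)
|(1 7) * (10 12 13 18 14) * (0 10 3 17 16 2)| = |(0 10 12 13 18 14 3 17 16 2)(1 7)| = 10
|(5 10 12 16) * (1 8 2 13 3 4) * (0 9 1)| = 8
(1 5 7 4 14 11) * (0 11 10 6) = (0 11 1 5 7 4 14 10 6) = [11, 5, 2, 3, 14, 7, 0, 4, 8, 9, 6, 1, 12, 13, 10]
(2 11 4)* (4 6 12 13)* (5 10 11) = [0, 1, 5, 3, 2, 10, 12, 7, 8, 9, 11, 6, 13, 4] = (2 5 10 11 6 12 13 4)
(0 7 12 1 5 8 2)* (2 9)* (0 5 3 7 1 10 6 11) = (0 1 3 7 12 10 6 11)(2 5 8 9) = [1, 3, 5, 7, 4, 8, 11, 12, 9, 2, 6, 0, 10]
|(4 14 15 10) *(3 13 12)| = |(3 13 12)(4 14 15 10)| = 12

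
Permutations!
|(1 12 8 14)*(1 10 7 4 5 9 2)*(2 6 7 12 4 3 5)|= |(1 4 2)(3 5 9 6 7)(8 14 10 12)|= 60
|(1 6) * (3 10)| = 2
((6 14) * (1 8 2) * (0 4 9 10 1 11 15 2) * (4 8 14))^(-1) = (0 8)(1 10 9 4 6 14)(2 15 11)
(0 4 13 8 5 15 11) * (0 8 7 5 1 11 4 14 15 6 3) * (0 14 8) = [8, 11, 2, 14, 13, 6, 3, 5, 1, 9, 10, 0, 12, 7, 15, 4] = (0 8 1 11)(3 14 15 4 13 7 5 6)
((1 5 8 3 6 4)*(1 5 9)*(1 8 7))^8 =(9) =((1 9 8 3 6 4 5 7))^8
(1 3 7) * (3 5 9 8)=(1 5 9 8 3 7)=[0, 5, 2, 7, 4, 9, 6, 1, 3, 8]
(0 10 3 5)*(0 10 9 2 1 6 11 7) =[9, 6, 1, 5, 4, 10, 11, 0, 8, 2, 3, 7] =(0 9 2 1 6 11 7)(3 5 10)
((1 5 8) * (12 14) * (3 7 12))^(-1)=((1 5 8)(3 7 12 14))^(-1)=(1 8 5)(3 14 12 7)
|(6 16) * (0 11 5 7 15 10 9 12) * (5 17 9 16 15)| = 20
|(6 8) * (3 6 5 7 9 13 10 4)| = |(3 6 8 5 7 9 13 10 4)| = 9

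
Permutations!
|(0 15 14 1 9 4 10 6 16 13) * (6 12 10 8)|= 10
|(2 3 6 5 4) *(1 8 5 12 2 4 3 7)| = 8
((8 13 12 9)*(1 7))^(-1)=((1 7)(8 13 12 9))^(-1)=(1 7)(8 9 12 13)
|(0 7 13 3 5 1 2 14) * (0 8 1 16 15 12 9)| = |(0 7 13 3 5 16 15 12 9)(1 2 14 8)| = 36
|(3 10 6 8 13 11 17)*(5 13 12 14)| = |(3 10 6 8 12 14 5 13 11 17)| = 10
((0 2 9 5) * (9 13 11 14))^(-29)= (0 5 9 14 11 13 2)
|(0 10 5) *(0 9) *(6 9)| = 5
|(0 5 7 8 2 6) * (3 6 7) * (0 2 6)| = 12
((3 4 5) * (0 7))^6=(7)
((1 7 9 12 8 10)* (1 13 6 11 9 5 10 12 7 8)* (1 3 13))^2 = (1 12 13 11 7 10 8 3 6 9 5)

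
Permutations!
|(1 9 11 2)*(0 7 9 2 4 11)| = |(0 7 9)(1 2)(4 11)| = 6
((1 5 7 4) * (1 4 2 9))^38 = (1 2 5 9 7)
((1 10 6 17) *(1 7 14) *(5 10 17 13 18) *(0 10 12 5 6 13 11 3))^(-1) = (0 3 11 6 18 13 10)(1 14 7 17)(5 12)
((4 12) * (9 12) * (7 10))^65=((4 9 12)(7 10))^65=(4 12 9)(7 10)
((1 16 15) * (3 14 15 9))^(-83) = ((1 16 9 3 14 15))^(-83) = (1 16 9 3 14 15)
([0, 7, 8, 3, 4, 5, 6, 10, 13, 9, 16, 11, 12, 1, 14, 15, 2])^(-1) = (1 13 8 2 16 10 7)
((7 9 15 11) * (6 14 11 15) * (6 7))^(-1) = ((15)(6 14 11)(7 9))^(-1) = (15)(6 11 14)(7 9)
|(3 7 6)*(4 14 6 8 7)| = |(3 4 14 6)(7 8)| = 4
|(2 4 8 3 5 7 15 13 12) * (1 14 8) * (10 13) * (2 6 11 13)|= 20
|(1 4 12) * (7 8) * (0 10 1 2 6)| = 14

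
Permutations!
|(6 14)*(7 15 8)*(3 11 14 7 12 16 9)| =10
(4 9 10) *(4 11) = (4 9 10 11) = [0, 1, 2, 3, 9, 5, 6, 7, 8, 10, 11, 4]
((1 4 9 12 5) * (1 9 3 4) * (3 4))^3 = (12)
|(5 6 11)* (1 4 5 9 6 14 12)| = |(1 4 5 14 12)(6 11 9)| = 15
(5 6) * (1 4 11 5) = (1 4 11 5 6) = [0, 4, 2, 3, 11, 6, 1, 7, 8, 9, 10, 5]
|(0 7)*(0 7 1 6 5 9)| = 5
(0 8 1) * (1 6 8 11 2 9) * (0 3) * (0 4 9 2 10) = (0 11 10)(1 3 4 9)(6 8) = [11, 3, 2, 4, 9, 5, 8, 7, 6, 1, 0, 10]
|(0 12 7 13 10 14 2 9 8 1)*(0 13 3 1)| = |(0 12 7 3 1 13 10 14 2 9 8)| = 11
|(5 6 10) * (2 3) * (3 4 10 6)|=|(2 4 10 5 3)|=5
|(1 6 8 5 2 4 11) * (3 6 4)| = |(1 4 11)(2 3 6 8 5)| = 15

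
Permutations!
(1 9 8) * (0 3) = (0 3)(1 9 8) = [3, 9, 2, 0, 4, 5, 6, 7, 1, 8]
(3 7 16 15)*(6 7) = [0, 1, 2, 6, 4, 5, 7, 16, 8, 9, 10, 11, 12, 13, 14, 3, 15] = (3 6 7 16 15)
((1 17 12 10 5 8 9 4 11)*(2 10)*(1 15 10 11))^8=(1 8 15 12 4 5 11 17 9 10 2)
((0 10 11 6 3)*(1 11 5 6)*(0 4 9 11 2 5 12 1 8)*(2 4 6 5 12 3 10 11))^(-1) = (0 8 11)(1 12 2 9 4)(3 10 6)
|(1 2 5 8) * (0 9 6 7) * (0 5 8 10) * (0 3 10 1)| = 8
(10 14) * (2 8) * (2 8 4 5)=(2 4 5)(10 14)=[0, 1, 4, 3, 5, 2, 6, 7, 8, 9, 14, 11, 12, 13, 10]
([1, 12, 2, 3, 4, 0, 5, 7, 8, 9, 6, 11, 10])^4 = [6, 5, 2, 3, 4, 10, 12, 7, 8, 9, 1, 11, 0]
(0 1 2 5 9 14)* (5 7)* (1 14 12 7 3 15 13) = (0 14)(1 2 3 15 13)(5 9 12 7) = [14, 2, 3, 15, 4, 9, 6, 5, 8, 12, 10, 11, 7, 1, 0, 13]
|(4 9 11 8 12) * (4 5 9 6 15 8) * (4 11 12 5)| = 7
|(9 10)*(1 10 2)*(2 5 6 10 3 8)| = |(1 3 8 2)(5 6 10 9)| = 4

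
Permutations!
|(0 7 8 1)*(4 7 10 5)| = 7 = |(0 10 5 4 7 8 1)|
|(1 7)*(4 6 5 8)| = 4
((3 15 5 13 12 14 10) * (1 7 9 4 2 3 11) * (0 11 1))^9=(0 11)(1 12 15 4)(2 7 14 5)(3 9 10 13)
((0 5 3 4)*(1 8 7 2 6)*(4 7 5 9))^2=((0 9 4)(1 8 5 3 7 2 6))^2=(0 4 9)(1 5 7 6 8 3 2)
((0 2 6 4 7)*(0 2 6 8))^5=(0 8 2 7 4 6)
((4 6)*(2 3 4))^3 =(2 6 4 3)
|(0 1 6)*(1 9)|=|(0 9 1 6)|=4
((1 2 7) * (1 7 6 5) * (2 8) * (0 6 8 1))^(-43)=(0 5 6)(2 8)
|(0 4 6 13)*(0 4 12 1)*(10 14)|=6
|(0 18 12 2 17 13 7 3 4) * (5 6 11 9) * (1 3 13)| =|(0 18 12 2 17 1 3 4)(5 6 11 9)(7 13)| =8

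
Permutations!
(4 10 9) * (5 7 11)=(4 10 9)(5 7 11)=[0, 1, 2, 3, 10, 7, 6, 11, 8, 4, 9, 5]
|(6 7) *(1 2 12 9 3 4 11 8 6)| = 10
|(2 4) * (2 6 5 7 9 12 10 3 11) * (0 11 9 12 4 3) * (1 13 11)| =13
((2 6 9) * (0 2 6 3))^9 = (6 9) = ((0 2 3)(6 9))^9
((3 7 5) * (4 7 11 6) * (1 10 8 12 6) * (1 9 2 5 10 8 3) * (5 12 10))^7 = ((1 8 10 3 11 9 2 12 6 4 7 5))^7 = (1 12 10 4 11 5 2 8 6 3 7 9)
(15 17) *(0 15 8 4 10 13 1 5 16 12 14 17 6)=[15, 5, 2, 3, 10, 16, 0, 7, 4, 9, 13, 11, 14, 1, 17, 6, 12, 8]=(0 15 6)(1 5 16 12 14 17 8 4 10 13)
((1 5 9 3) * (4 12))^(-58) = ((1 5 9 3)(4 12))^(-58) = (12)(1 9)(3 5)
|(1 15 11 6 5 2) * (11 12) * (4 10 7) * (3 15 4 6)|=28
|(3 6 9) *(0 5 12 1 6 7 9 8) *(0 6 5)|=6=|(1 5 12)(3 7 9)(6 8)|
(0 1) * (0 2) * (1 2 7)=[2, 7, 0, 3, 4, 5, 6, 1]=(0 2)(1 7)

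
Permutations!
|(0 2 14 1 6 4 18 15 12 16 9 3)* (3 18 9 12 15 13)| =|(0 2 14 1 6 4 9 18 13 3)(12 16)| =10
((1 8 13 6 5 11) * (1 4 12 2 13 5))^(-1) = (1 6 13 2 12 4 11 5 8)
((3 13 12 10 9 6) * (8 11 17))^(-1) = (3 6 9 10 12 13)(8 17 11)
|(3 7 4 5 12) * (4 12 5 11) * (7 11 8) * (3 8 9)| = |(3 11 4 9)(7 12 8)| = 12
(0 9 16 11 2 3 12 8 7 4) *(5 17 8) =(0 9 16 11 2 3 12 5 17 8 7 4) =[9, 1, 3, 12, 0, 17, 6, 4, 7, 16, 10, 2, 5, 13, 14, 15, 11, 8]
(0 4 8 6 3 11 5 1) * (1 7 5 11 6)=(11)(0 4 8 1)(3 6)(5 7)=[4, 0, 2, 6, 8, 7, 3, 5, 1, 9, 10, 11]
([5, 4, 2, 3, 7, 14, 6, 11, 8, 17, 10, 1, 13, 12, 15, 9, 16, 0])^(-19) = [17, 4, 2, 3, 7, 0, 6, 11, 8, 15, 10, 1, 13, 12, 5, 14, 16, 9]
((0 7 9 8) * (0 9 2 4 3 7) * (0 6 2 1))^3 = ((0 6 2 4 3 7 1)(8 9))^3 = (0 4 1 2 7 6 3)(8 9)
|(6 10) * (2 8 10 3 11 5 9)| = |(2 8 10 6 3 11 5 9)| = 8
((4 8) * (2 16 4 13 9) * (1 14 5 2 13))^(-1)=((1 14 5 2 16 4 8)(9 13))^(-1)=(1 8 4 16 2 5 14)(9 13)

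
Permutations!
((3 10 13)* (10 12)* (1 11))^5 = ((1 11)(3 12 10 13))^5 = (1 11)(3 12 10 13)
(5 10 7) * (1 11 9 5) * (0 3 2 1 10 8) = [3, 11, 1, 2, 4, 8, 6, 10, 0, 5, 7, 9] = (0 3 2 1 11 9 5 8)(7 10)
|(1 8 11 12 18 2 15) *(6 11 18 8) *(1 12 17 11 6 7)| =10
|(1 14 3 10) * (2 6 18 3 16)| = |(1 14 16 2 6 18 3 10)| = 8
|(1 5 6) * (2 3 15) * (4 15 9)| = 15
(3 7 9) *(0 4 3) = (0 4 3 7 9) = [4, 1, 2, 7, 3, 5, 6, 9, 8, 0]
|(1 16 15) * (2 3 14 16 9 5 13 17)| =10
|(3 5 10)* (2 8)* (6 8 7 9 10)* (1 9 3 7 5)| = 20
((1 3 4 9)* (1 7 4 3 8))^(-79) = ((1 8)(4 9 7))^(-79) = (1 8)(4 7 9)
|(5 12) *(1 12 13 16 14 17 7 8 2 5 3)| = 24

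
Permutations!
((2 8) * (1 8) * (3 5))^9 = ((1 8 2)(3 5))^9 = (8)(3 5)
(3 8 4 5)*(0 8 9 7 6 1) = (0 8 4 5 3 9 7 6 1) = [8, 0, 2, 9, 5, 3, 1, 6, 4, 7]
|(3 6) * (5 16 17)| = |(3 6)(5 16 17)| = 6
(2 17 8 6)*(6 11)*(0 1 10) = (0 1 10)(2 17 8 11 6) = [1, 10, 17, 3, 4, 5, 2, 7, 11, 9, 0, 6, 12, 13, 14, 15, 16, 8]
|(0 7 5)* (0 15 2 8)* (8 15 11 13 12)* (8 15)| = |(0 7 5 11 13 12 15 2 8)| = 9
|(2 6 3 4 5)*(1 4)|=|(1 4 5 2 6 3)|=6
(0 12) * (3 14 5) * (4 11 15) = (0 12)(3 14 5)(4 11 15) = [12, 1, 2, 14, 11, 3, 6, 7, 8, 9, 10, 15, 0, 13, 5, 4]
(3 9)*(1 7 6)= (1 7 6)(3 9)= [0, 7, 2, 9, 4, 5, 1, 6, 8, 3]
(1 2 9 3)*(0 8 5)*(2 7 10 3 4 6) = [8, 7, 9, 1, 6, 0, 2, 10, 5, 4, 3] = (0 8 5)(1 7 10 3)(2 9 4 6)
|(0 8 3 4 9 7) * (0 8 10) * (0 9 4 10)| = 5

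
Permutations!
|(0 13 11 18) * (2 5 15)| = 12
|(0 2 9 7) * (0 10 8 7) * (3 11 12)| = |(0 2 9)(3 11 12)(7 10 8)| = 3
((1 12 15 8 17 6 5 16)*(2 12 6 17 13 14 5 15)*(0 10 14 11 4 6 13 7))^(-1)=(17)(0 7 8 15 6 4 11 13 1 16 5 14 10)(2 12)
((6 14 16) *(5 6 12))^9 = ((5 6 14 16 12))^9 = (5 12 16 14 6)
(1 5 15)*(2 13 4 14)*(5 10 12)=(1 10 12 5 15)(2 13 4 14)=[0, 10, 13, 3, 14, 15, 6, 7, 8, 9, 12, 11, 5, 4, 2, 1]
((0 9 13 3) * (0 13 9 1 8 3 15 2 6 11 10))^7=((0 1 8 3 13 15 2 6 11 10))^7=(0 6 13 1 11 15 8 10 2 3)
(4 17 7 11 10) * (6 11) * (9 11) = (4 17 7 6 9 11 10) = [0, 1, 2, 3, 17, 5, 9, 6, 8, 11, 4, 10, 12, 13, 14, 15, 16, 7]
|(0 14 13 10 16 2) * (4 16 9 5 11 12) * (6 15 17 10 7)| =|(0 14 13 7 6 15 17 10 9 5 11 12 4 16 2)| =15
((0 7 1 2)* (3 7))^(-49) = (0 3 7 1 2)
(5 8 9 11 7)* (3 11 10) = (3 11 7 5 8 9 10) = [0, 1, 2, 11, 4, 8, 6, 5, 9, 10, 3, 7]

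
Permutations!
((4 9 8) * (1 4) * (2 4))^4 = (1 8 9 4 2)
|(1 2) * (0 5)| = |(0 5)(1 2)| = 2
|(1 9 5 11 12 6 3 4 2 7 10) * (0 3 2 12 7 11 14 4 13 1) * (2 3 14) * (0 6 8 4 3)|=12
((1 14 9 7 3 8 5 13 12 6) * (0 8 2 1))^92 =((0 8 5 13 12 6)(1 14 9 7 3 2))^92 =(0 5 12)(1 9 3)(2 14 7)(6 8 13)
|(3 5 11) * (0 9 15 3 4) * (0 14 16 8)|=10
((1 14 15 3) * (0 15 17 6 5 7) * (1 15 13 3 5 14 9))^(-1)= (0 7 5 15 3 13)(1 9)(6 17 14)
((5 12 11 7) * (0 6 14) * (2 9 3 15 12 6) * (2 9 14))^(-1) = (0 14 2 6 5 7 11 12 15 3 9) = ((0 9 3 15 12 11 7 5 6 2 14))^(-1)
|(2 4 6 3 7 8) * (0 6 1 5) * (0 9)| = 10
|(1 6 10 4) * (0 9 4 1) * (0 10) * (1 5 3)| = 8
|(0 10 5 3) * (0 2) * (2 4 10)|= 4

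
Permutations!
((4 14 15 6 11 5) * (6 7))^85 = (4 14 15 7 6 11 5)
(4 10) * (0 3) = (0 3)(4 10) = [3, 1, 2, 0, 10, 5, 6, 7, 8, 9, 4]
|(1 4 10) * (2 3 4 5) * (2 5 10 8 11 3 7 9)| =12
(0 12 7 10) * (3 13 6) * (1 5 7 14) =[12, 5, 2, 13, 4, 7, 3, 10, 8, 9, 0, 11, 14, 6, 1] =(0 12 14 1 5 7 10)(3 13 6)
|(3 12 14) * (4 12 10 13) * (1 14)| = 7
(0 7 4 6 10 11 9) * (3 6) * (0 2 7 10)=(0 10 11 9 2 7 4 3 6)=[10, 1, 7, 6, 3, 5, 0, 4, 8, 2, 11, 9]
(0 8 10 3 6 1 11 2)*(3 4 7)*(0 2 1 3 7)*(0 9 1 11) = [8, 0, 2, 6, 9, 5, 3, 7, 10, 1, 4, 11] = (11)(0 8 10 4 9 1)(3 6)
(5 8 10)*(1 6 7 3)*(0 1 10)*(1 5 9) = [5, 6, 2, 10, 4, 8, 7, 3, 0, 1, 9] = (0 5 8)(1 6 7 3 10 9)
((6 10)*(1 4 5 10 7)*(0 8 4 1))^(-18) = (0 5 7 4 6 8 10)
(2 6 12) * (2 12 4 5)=(12)(2 6 4 5)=[0, 1, 6, 3, 5, 2, 4, 7, 8, 9, 10, 11, 12]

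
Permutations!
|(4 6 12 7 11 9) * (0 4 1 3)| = |(0 4 6 12 7 11 9 1 3)| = 9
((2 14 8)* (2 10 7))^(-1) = ((2 14 8 10 7))^(-1) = (2 7 10 8 14)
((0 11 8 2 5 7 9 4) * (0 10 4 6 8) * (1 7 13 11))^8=(0 13 2 6 7)(1 11 5 8 9)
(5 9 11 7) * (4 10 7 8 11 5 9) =(4 10 7 9 5)(8 11) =[0, 1, 2, 3, 10, 4, 6, 9, 11, 5, 7, 8]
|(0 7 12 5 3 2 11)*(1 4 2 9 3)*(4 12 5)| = 8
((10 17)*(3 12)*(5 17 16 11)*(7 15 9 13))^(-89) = ((3 12)(5 17 10 16 11)(7 15 9 13))^(-89) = (3 12)(5 17 10 16 11)(7 13 9 15)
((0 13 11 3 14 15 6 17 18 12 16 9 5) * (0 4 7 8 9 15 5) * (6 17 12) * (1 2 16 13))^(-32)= (0 15 12 14 8 2 18 11 4)(1 17 13 5 9 16 6 3 7)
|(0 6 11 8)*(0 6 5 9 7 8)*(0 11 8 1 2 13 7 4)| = |(0 5 9 4)(1 2 13 7)(6 8)| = 4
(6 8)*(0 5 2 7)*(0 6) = [5, 1, 7, 3, 4, 2, 8, 6, 0] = (0 5 2 7 6 8)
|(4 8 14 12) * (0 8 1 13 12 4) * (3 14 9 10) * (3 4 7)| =|(0 8 9 10 4 1 13 12)(3 14 7)| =24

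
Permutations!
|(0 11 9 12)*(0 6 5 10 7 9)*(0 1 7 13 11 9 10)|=5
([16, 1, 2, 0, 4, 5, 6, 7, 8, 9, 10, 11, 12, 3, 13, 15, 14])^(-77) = [13, 1, 2, 14, 4, 5, 6, 7, 8, 9, 10, 11, 12, 16, 0, 15, 3]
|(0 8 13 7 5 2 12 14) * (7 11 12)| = 6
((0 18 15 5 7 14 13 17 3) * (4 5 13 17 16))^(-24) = ((0 18 15 13 16 4 5 7 14 17 3))^(-24) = (0 17 7 4 13 18 3 14 5 16 15)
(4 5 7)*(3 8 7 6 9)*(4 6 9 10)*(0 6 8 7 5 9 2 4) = (0 6 10)(2 4 9 3 7 8 5) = [6, 1, 4, 7, 9, 2, 10, 8, 5, 3, 0]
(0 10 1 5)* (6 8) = [10, 5, 2, 3, 4, 0, 8, 7, 6, 9, 1] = (0 10 1 5)(6 8)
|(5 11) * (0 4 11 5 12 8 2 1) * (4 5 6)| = |(0 5 6 4 11 12 8 2 1)| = 9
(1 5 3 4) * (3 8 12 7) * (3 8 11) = (1 5 11 3 4)(7 8 12) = [0, 5, 2, 4, 1, 11, 6, 8, 12, 9, 10, 3, 7]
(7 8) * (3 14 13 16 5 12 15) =[0, 1, 2, 14, 4, 12, 6, 8, 7, 9, 10, 11, 15, 16, 13, 3, 5] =(3 14 13 16 5 12 15)(7 8)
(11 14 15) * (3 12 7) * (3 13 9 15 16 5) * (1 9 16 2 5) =[0, 9, 5, 12, 4, 3, 6, 13, 8, 15, 10, 14, 7, 16, 2, 11, 1] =(1 9 15 11 14 2 5 3 12 7 13 16)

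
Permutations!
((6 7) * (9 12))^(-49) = (6 7)(9 12)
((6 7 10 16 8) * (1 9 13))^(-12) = (6 16 7 8 10)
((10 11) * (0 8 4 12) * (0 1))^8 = (0 12 8 1 4)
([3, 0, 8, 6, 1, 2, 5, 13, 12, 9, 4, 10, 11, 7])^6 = [12, 8, 1, 11, 2, 4, 10, 7, 0, 9, 5, 6, 3, 13]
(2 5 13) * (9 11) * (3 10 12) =(2 5 13)(3 10 12)(9 11) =[0, 1, 5, 10, 4, 13, 6, 7, 8, 11, 12, 9, 3, 2]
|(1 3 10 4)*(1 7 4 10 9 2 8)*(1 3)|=4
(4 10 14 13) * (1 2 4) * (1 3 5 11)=[0, 2, 4, 5, 10, 11, 6, 7, 8, 9, 14, 1, 12, 3, 13]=(1 2 4 10 14 13 3 5 11)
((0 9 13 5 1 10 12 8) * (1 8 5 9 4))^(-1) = ((0 4 1 10 12 5 8)(9 13))^(-1) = (0 8 5 12 10 1 4)(9 13)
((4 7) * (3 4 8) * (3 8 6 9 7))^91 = ((3 4)(6 9 7))^91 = (3 4)(6 9 7)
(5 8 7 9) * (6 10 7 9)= (5 8 9)(6 10 7)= [0, 1, 2, 3, 4, 8, 10, 6, 9, 5, 7]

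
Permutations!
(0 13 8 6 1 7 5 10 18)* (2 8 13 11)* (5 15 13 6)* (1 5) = [11, 7, 8, 3, 4, 10, 5, 15, 1, 9, 18, 2, 12, 6, 14, 13, 16, 17, 0] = (0 11 2 8 1 7 15 13 6 5 10 18)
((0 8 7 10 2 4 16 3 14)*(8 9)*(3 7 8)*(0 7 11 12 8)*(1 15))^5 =(0 10 12 14 16 9 2 8 7 11 3 4)(1 15)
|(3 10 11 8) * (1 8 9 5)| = |(1 8 3 10 11 9 5)| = 7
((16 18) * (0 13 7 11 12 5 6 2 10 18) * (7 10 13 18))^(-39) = (18)(2 13 10 7 11 12 5 6)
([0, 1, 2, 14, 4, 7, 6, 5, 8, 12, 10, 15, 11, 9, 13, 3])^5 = [0, 1, 2, 11, 4, 7, 6, 5, 8, 14, 10, 9, 13, 3, 15, 12]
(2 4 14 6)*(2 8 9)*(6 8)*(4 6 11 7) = (2 6 11 7 4 14 8 9) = [0, 1, 6, 3, 14, 5, 11, 4, 9, 2, 10, 7, 12, 13, 8]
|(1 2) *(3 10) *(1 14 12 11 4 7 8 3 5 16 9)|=13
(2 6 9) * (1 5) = (1 5)(2 6 9) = [0, 5, 6, 3, 4, 1, 9, 7, 8, 2]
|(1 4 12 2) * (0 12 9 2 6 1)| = 7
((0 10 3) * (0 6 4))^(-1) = (0 4 6 3 10)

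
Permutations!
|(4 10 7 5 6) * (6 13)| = 6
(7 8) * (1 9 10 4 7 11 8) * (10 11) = (1 9 11 8 10 4 7) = [0, 9, 2, 3, 7, 5, 6, 1, 10, 11, 4, 8]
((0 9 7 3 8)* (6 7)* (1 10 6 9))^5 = ((0 1 10 6 7 3 8))^5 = (0 3 6 1 8 7 10)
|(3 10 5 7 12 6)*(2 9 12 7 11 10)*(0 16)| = 30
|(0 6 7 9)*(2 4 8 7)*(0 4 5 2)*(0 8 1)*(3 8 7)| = |(0 6 7 9 4 1)(2 5)(3 8)| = 6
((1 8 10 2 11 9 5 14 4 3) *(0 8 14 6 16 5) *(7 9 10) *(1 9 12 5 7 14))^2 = (0 14 3)(2 10 11)(4 9 8)(5 16 12 6 7)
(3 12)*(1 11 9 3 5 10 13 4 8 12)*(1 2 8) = (1 11 9 3 2 8 12 5 10 13 4) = [0, 11, 8, 2, 1, 10, 6, 7, 12, 3, 13, 9, 5, 4]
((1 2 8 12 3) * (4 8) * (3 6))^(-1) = (1 3 6 12 8 4 2)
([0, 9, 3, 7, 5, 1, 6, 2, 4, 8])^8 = [0, 4, 7, 2, 9, 8, 6, 3, 1, 5]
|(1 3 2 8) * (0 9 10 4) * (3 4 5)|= 9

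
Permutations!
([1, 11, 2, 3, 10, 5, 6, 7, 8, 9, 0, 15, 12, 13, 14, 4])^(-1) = (0 10 4 15 11 1)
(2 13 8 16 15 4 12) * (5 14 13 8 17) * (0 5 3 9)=[5, 1, 8, 9, 12, 14, 6, 7, 16, 0, 10, 11, 2, 17, 13, 4, 15, 3]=(0 5 14 13 17 3 9)(2 8 16 15 4 12)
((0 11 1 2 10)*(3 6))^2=(0 1 10 11 2)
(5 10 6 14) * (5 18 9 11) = [0, 1, 2, 3, 4, 10, 14, 7, 8, 11, 6, 5, 12, 13, 18, 15, 16, 17, 9] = (5 10 6 14 18 9 11)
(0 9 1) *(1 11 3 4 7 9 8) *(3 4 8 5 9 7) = (0 5 9 11 4 3 8 1) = [5, 0, 2, 8, 3, 9, 6, 7, 1, 11, 10, 4]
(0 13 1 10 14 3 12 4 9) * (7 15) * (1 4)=(0 13 4 9)(1 10 14 3 12)(7 15)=[13, 10, 2, 12, 9, 5, 6, 15, 8, 0, 14, 11, 1, 4, 3, 7]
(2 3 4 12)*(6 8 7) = (2 3 4 12)(6 8 7) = [0, 1, 3, 4, 12, 5, 8, 6, 7, 9, 10, 11, 2]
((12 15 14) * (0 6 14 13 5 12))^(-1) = ((0 6 14)(5 12 15 13))^(-1) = (0 14 6)(5 13 15 12)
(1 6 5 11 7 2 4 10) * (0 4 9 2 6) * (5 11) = (0 4 10 1)(2 9)(6 11 7) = [4, 0, 9, 3, 10, 5, 11, 6, 8, 2, 1, 7]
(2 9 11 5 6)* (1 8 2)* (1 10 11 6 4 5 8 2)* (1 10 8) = [0, 2, 9, 3, 5, 4, 8, 7, 10, 6, 11, 1] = (1 2 9 6 8 10 11)(4 5)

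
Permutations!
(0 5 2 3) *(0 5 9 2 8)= (0 9 2 3 5 8)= [9, 1, 3, 5, 4, 8, 6, 7, 0, 2]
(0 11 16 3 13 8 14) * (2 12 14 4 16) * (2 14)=(0 11 14)(2 12)(3 13 8 4 16)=[11, 1, 12, 13, 16, 5, 6, 7, 4, 9, 10, 14, 2, 8, 0, 15, 3]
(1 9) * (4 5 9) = [0, 4, 2, 3, 5, 9, 6, 7, 8, 1] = (1 4 5 9)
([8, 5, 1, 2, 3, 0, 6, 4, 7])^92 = (0 3)(1 7)(2 8)(4 5)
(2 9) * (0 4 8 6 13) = [4, 1, 9, 3, 8, 5, 13, 7, 6, 2, 10, 11, 12, 0] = (0 4 8 6 13)(2 9)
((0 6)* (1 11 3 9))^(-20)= ((0 6)(1 11 3 9))^(-20)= (11)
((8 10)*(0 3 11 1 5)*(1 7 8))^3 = (0 7 1 3 8 5 11 10)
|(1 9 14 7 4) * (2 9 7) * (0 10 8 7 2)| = 9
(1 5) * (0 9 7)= (0 9 7)(1 5)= [9, 5, 2, 3, 4, 1, 6, 0, 8, 7]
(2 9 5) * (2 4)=(2 9 5 4)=[0, 1, 9, 3, 2, 4, 6, 7, 8, 5]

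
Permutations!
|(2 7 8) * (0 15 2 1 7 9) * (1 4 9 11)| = 9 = |(0 15 2 11 1 7 8 4 9)|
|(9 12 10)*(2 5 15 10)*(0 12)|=|(0 12 2 5 15 10 9)|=7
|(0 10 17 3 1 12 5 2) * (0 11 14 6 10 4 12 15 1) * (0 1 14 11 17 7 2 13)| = |(0 4 12 5 13)(1 15 14 6 10 7 2 17 3)| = 45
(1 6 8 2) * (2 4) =(1 6 8 4 2) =[0, 6, 1, 3, 2, 5, 8, 7, 4]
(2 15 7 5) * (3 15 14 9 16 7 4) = [0, 1, 14, 15, 3, 2, 6, 5, 8, 16, 10, 11, 12, 13, 9, 4, 7] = (2 14 9 16 7 5)(3 15 4)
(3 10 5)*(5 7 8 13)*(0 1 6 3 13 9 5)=(0 1 6 3 10 7 8 9 5 13)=[1, 6, 2, 10, 4, 13, 3, 8, 9, 5, 7, 11, 12, 0]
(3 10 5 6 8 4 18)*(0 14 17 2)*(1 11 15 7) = (0 14 17 2)(1 11 15 7)(3 10 5 6 8 4 18) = [14, 11, 0, 10, 18, 6, 8, 1, 4, 9, 5, 15, 12, 13, 17, 7, 16, 2, 3]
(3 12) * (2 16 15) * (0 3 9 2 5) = (0 3 12 9 2 16 15 5) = [3, 1, 16, 12, 4, 0, 6, 7, 8, 2, 10, 11, 9, 13, 14, 5, 15]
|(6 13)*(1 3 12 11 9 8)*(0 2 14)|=|(0 2 14)(1 3 12 11 9 8)(6 13)|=6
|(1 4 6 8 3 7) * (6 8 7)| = 6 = |(1 4 8 3 6 7)|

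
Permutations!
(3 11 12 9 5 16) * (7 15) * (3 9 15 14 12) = (3 11)(5 16 9)(7 14 12 15) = [0, 1, 2, 11, 4, 16, 6, 14, 8, 5, 10, 3, 15, 13, 12, 7, 9]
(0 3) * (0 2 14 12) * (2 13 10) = (0 3 13 10 2 14 12) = [3, 1, 14, 13, 4, 5, 6, 7, 8, 9, 2, 11, 0, 10, 12]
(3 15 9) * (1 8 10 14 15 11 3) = (1 8 10 14 15 9)(3 11) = [0, 8, 2, 11, 4, 5, 6, 7, 10, 1, 14, 3, 12, 13, 15, 9]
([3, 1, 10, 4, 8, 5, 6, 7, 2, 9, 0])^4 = [2, 1, 4, 10, 0, 5, 6, 7, 3, 9, 8]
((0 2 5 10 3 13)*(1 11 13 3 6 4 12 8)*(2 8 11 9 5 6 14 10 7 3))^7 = ((0 8 1 9 5 7 3 2 6 4 12 11 13)(10 14))^7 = (0 2 8 6 1 4 9 12 5 11 7 13 3)(10 14)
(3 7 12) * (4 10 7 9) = [0, 1, 2, 9, 10, 5, 6, 12, 8, 4, 7, 11, 3] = (3 9 4 10 7 12)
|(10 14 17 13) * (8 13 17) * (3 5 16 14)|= |(17)(3 5 16 14 8 13 10)|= 7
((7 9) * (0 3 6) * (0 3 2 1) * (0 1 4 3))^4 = ((0 2 4 3 6)(7 9))^4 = (9)(0 6 3 4 2)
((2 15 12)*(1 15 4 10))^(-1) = ((1 15 12 2 4 10))^(-1) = (1 10 4 2 12 15)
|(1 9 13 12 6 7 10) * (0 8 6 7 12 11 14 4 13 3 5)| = 20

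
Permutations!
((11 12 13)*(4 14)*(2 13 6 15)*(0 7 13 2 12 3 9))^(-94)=(0 13 3)(6 12 15)(7 11 9)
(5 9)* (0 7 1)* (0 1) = (0 7)(5 9) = [7, 1, 2, 3, 4, 9, 6, 0, 8, 5]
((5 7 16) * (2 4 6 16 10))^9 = (2 6 5 10 4 16 7)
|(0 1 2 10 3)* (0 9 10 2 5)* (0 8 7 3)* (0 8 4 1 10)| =6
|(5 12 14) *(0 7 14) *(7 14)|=|(0 14 5 12)|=4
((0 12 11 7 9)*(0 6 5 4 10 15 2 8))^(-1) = (0 8 2 15 10 4 5 6 9 7 11 12)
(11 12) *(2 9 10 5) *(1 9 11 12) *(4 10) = (12)(1 9 4 10 5 2 11) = [0, 9, 11, 3, 10, 2, 6, 7, 8, 4, 5, 1, 12]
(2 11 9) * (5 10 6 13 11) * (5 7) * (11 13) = [0, 1, 7, 3, 4, 10, 11, 5, 8, 2, 6, 9, 12, 13] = (13)(2 7 5 10 6 11 9)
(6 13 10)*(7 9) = (6 13 10)(7 9) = [0, 1, 2, 3, 4, 5, 13, 9, 8, 7, 6, 11, 12, 10]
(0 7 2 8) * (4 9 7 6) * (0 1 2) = (0 6 4 9 7)(1 2 8) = [6, 2, 8, 3, 9, 5, 4, 0, 1, 7]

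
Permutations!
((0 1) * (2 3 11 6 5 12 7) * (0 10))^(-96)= (2 11 5 7 3 6 12)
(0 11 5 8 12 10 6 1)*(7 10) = (0 11 5 8 12 7 10 6 1) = [11, 0, 2, 3, 4, 8, 1, 10, 12, 9, 6, 5, 7]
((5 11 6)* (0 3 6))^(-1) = ((0 3 6 5 11))^(-1) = (0 11 5 6 3)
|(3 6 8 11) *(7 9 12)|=12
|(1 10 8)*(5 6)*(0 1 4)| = |(0 1 10 8 4)(5 6)| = 10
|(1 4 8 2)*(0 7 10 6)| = 4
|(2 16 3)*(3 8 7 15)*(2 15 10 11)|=|(2 16 8 7 10 11)(3 15)|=6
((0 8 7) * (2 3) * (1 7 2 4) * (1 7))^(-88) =(0 2 4)(3 7 8)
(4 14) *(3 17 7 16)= [0, 1, 2, 17, 14, 5, 6, 16, 8, 9, 10, 11, 12, 13, 4, 15, 3, 7]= (3 17 7 16)(4 14)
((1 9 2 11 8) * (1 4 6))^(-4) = ((1 9 2 11 8 4 6))^(-4) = (1 11 6 2 4 9 8)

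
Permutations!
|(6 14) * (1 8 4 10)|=4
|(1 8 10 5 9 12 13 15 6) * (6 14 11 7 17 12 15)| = 13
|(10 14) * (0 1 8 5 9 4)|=6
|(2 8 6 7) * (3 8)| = 5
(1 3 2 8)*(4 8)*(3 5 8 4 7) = (1 5 8)(2 7 3) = [0, 5, 7, 2, 4, 8, 6, 3, 1]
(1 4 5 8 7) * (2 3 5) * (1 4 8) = (1 8 7 4 2 3 5) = [0, 8, 3, 5, 2, 1, 6, 4, 7]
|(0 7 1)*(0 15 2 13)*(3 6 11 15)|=|(0 7 1 3 6 11 15 2 13)|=9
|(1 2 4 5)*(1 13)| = |(1 2 4 5 13)| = 5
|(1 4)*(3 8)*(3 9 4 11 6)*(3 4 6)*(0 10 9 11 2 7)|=|(0 10 9 6 4 1 2 7)(3 8 11)|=24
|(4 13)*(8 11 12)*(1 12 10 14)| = 6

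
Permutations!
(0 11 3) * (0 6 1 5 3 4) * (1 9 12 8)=(0 11 4)(1 5 3 6 9 12 8)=[11, 5, 2, 6, 0, 3, 9, 7, 1, 12, 10, 4, 8]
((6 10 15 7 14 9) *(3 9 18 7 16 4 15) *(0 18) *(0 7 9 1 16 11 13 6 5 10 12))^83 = ((0 18 9 5 10 3 1 16 4 15 11 13 6 12)(7 14))^83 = (0 12 6 13 11 15 4 16 1 3 10 5 9 18)(7 14)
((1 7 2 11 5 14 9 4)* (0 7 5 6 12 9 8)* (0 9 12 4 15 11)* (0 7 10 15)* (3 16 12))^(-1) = (0 9 8 14 5 1 4 6 11 15 10)(2 7)(3 12 16)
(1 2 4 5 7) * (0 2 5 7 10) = [2, 5, 4, 3, 7, 10, 6, 1, 8, 9, 0] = (0 2 4 7 1 5 10)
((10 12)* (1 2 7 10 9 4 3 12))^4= (12)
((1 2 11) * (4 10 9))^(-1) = (1 11 2)(4 9 10)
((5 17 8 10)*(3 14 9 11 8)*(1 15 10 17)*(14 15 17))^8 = (1 3 10)(5 17 15)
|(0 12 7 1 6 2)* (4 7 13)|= |(0 12 13 4 7 1 6 2)|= 8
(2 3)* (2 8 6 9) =(2 3 8 6 9) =[0, 1, 3, 8, 4, 5, 9, 7, 6, 2]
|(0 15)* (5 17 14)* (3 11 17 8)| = 6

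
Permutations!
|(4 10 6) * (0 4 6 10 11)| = 3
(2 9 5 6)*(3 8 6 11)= [0, 1, 9, 8, 4, 11, 2, 7, 6, 5, 10, 3]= (2 9 5 11 3 8 6)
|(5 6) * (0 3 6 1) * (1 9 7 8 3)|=6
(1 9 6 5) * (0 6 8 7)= [6, 9, 2, 3, 4, 1, 5, 0, 7, 8]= (0 6 5 1 9 8 7)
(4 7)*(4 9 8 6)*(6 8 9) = (9)(4 7 6) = [0, 1, 2, 3, 7, 5, 4, 6, 8, 9]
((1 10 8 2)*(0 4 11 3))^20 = ((0 4 11 3)(1 10 8 2))^20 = (11)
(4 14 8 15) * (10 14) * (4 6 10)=(6 10 14 8 15)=[0, 1, 2, 3, 4, 5, 10, 7, 15, 9, 14, 11, 12, 13, 8, 6]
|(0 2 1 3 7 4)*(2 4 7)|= |(7)(0 4)(1 3 2)|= 6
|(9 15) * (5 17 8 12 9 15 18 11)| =7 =|(5 17 8 12 9 18 11)|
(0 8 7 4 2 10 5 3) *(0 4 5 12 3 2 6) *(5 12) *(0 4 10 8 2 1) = (0 2 8 7 12 3 10 5 1)(4 6) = [2, 0, 8, 10, 6, 1, 4, 12, 7, 9, 5, 11, 3]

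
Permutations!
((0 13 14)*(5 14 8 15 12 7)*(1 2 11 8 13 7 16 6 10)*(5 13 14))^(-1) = (0 14 13 7)(1 10 6 16 12 15 8 11 2)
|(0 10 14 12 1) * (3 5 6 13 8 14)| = |(0 10 3 5 6 13 8 14 12 1)| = 10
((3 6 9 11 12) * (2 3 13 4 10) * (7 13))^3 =((2 3 6 9 11 12 7 13 4 10))^3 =(2 9 7 10 6 12 4 3 11 13)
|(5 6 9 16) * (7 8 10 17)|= |(5 6 9 16)(7 8 10 17)|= 4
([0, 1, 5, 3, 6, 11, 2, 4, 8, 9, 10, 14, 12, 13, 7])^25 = (2 7 5 4 11 6 14)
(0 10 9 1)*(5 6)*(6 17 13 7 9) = [10, 0, 2, 3, 4, 17, 5, 9, 8, 1, 6, 11, 12, 7, 14, 15, 16, 13] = (0 10 6 5 17 13 7 9 1)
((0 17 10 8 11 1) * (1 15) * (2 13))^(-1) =((0 17 10 8 11 15 1)(2 13))^(-1) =(0 1 15 11 8 10 17)(2 13)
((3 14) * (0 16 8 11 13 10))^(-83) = (0 16 8 11 13 10)(3 14)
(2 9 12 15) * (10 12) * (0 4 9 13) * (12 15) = (0 4 9 10 15 2 13) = [4, 1, 13, 3, 9, 5, 6, 7, 8, 10, 15, 11, 12, 0, 14, 2]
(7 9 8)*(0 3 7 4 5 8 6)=(0 3 7 9 6)(4 5 8)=[3, 1, 2, 7, 5, 8, 0, 9, 4, 6]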